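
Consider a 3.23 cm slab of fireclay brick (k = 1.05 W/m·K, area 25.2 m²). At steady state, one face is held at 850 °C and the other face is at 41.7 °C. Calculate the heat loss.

Q = 6.62×10^5 W

Q = kA·ΔT/L = 1.05 × 25.2 × |850 °C − 41.7 °C| / 0.0323 = 6.62×10^5 W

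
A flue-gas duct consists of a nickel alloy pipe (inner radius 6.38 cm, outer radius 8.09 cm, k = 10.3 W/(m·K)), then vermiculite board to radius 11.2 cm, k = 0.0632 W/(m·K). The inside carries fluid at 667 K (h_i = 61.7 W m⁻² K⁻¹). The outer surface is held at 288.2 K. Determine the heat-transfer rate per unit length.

Series thermal resistances, inner to outer:
  R'_conv,in = 1/(2πr h) = 1/(2π·0.0638·61.7) = 0.04043 m·K/W
  R'_nickel alloy = ln(0.0809/0.0638)/(2πk) = 0.2375/(2π·10.3) = 0.003669 m·K/W
  R'_vermiculite board = ln(0.112/0.0809)/(2πk) = 0.3253/(2π·0.0632) = 0.8192 m·K/W
ΣR = 0.04043 + 0.003669 + 0.8192 = 0.8633 m·K/W
Q' = ΔT/ΣR = (667 K − 288.2 K)/0.8633 = 439 W/m

Q' = 439 W/m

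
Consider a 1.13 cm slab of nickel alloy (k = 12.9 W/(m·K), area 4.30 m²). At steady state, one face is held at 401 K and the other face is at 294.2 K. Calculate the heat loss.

Q = 5.24×10^5 W

Q = kA·ΔT/L = 12.9 × 4.30 × |401 K − 294.2 K| / 0.0113 = 5.24×10^5 W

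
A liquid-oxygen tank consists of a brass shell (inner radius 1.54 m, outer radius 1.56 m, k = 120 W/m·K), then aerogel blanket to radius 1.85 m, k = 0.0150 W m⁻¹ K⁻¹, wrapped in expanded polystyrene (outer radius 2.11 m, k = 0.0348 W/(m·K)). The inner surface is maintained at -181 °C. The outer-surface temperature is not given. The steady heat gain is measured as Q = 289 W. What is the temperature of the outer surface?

Sum the resistances:
  R_brass = (1/1.54 − 1/1.56)/(4πk) = 0.008325/(4π·120) = 5.521×10^-6 K/W
  R_aerogel blanket = (1/1.56 − 1/1.85)/(4πk) = 0.1005/(4π·0.0150) = 0.5331 K/W
  R_expanded polystyrene = (1/1.85 − 1/2.11)/(4πk) = 0.06661/(4π·0.0348) = 0.1523 K/W
ΣR = 0.6854 K/W
ΔT = Q·ΣR = 289 × 0.6854 = 198.1 K
Heat flows inward, so T_out = T_in + ΔT = -181 + 198.1 = 17.1 °C

T_out = 17.1 °C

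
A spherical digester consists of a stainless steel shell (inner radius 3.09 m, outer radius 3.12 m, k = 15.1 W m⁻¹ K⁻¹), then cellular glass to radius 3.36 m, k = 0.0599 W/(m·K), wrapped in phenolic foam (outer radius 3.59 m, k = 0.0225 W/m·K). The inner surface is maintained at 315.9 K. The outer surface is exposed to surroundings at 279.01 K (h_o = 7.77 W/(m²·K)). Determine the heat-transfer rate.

Q = 374 W

Treat each layer as a resistance in series:
  R_stainless steel = (1/3.09 − 1/3.12)/(4πk) = 0.003112/(4π·15.1) = 1.640×10^-5 K/W
  R_cellular glass = (1/3.12 − 1/3.36)/(4πk) = 0.02289/(4π·0.0599) = 0.03041 K/W
  R_phenolic foam = (1/3.36 − 1/3.59)/(4πk) = 0.01907/(4π·0.0225) = 0.06744 K/W
  R_conv,out = 1/(4πr²h) = 1/(4π·3.59²·7.77) = 7.947×10^-4 K/W
ΣR = 1.640×10^-5 + 0.03041 + 0.06744 + 7.947×10^-4 = 0.09866 K/W
Q = ΔT/ΣR = (315.9 K − 279.01 K)/0.09866 = 374 W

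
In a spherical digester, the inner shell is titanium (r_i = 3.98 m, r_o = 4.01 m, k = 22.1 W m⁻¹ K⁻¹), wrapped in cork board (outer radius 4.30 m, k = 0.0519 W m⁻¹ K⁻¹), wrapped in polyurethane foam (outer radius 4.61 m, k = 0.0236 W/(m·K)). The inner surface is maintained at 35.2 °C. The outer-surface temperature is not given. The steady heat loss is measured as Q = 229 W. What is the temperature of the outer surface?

T_out = 17.2 °C

Sum the resistances:
  R_titanium = (1/3.98 − 1/4.01)/(4πk) = 0.001880/(4π·22.1) = 6.768×10^-6 K/W
  R_cork board = (1/4.01 − 1/4.30)/(4πk) = 0.01682/(4π·0.0519) = 0.02579 K/W
  R_polyurethane foam = (1/4.30 − 1/4.61)/(4πk) = 0.01564/(4π·0.0236) = 0.05273 K/W
ΣR = 0.07853 K/W
ΔT = Q·ΣR = 229 × 0.07853 = 17.98 K
Heat flows outward, so T_out = T_in − ΔT = 35.2 − 17.98 = 17.2 °C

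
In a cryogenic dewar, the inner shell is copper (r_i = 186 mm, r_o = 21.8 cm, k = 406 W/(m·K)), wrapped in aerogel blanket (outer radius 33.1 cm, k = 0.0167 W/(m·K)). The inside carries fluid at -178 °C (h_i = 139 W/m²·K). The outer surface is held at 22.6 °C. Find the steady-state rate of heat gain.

Treat each layer as a resistance in series:
  R_conv,in = 1/(4πr²h) = 1/(4π·0.186²·139) = 0.01655 K/W
  R_copper = (1/0.186 − 1/0.218)/(4πk) = 0.7892/(4π·406) = 1.547×10^-4 K/W
  R_aerogel blanket = (1/0.218 − 1/0.331)/(4πk) = 1.566/(4π·0.0167) = 7.462 K/W
ΣR = 0.01655 + 1.547×10^-4 + 7.462 = 7.479 K/W
Q = ΔT/ΣR = (-178 °C − 22.6 °C)/7.479 = -26.8 W
(Negative Q ⇒ heat flows inward; heat gain = 26.8 W.)

Q = 26.8 W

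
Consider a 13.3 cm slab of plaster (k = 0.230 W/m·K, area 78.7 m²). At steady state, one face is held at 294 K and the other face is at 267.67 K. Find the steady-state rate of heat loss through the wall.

Q = 3.58 kW

Q = kA·ΔT/L = 0.230 × 78.7 × |294 K − 267.67 K| / 0.133 = 3580 W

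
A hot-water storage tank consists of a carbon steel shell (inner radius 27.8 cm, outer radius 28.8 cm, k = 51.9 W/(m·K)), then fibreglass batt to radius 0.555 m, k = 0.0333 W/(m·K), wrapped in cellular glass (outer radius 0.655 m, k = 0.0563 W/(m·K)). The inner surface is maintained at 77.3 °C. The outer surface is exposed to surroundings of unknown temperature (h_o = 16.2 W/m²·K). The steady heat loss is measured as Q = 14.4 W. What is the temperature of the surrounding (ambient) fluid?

Series resistances:
  R_carbon steel = (1/0.278 − 1/0.288)/(4πk) = 0.1249/(4π·51.9) = 1.915×10^-4 K/W
  R_fibreglass batt = (1/0.288 − 1/0.555)/(4πk) = 1.670/(4π·0.0333) = 3.992 K/W
  R_cellular glass = (1/0.555 − 1/0.655)/(4πk) = 0.2751/(4π·0.0563) = 0.3888 K/W
  R_conv,out = 1/(4πr²h) = 1/(4π·0.655²·16.2) = 0.01145 K/W
ΣR = 4.392 K/W
ΔT = Q·ΣR = 14.4 × 4.392 = 63.24 K
Heat flows outward, so T_out = T_in − ΔT = 77.3 − 63.24 = 14.1 °C

T_out = 14.1 °C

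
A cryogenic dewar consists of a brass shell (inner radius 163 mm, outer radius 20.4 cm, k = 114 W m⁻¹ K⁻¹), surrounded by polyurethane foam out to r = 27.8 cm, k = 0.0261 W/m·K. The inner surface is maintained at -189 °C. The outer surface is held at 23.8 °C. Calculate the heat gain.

Q = 53.5 W

Series thermal resistances, inner to outer:
  R_brass = (1/0.163 − 1/0.204)/(4πk) = 1.233/(4π·114) = 8.607×10^-4 K/W
  R_polyurethane foam = (1/0.204 − 1/0.278)/(4πk) = 1.305/(4π·0.0261) = 3.978 K/W
ΣR = 8.607×10^-4 + 3.978 = 3.979 K/W
Q = ΔT/ΣR = (-189 °C − 23.8 °C)/3.979 = -53.5 W
(Negative Q ⇒ heat flows inward; heat gain = 53.5 W.)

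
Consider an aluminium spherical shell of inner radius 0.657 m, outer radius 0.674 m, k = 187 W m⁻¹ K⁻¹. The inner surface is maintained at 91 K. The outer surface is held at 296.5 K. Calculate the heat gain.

Q = 4πk·ΔT/(1/r₁ − 1/r₂) = 4π × 187 × 205.5 / (1/0.657 − 1/0.674) = 1.26×10^7 W

Q = 12600 kW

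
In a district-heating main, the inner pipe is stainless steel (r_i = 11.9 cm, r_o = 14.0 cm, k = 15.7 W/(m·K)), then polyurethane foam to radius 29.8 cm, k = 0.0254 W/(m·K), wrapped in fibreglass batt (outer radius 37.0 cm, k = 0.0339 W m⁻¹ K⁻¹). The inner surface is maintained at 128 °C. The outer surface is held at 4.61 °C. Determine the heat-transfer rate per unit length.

Series thermal resistances, inner to outer:
  R'_stainless steel = ln(0.140/0.119)/(2πk) = 0.1625/(2π·15.7) = 0.001647 m·K/W
  R'_polyurethane foam = ln(0.298/0.140)/(2πk) = 0.7555/(2π·0.0254) = 4.734 m·K/W
  R'_fibreglass batt = ln(0.370/0.298)/(2πk) = 0.2164/(2π·0.0339) = 1.016 m·K/W
ΣR = 0.001647 + 4.734 + 1.016 = 5.752 m·K/W
Q' = ΔT/ΣR = (128 °C − 4.61 °C)/5.752 = 21.5 W/m

Q' = 21.5 W/m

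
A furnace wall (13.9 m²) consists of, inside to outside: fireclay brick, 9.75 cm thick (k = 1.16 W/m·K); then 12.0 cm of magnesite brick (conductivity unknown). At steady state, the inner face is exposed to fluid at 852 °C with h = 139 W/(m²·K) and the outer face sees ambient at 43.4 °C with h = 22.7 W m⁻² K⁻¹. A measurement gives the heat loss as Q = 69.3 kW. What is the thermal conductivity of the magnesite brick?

ΣR = ΔT/Q = |852 − 43.4|/69300 = 0.01167 K/W
Known resistances:
  R_conv,in = 1/(hA) = 1/(139·13.9) = 5.176×10^-4 K/W
  R_fireclay brick = L/(kA) = 0.0975/(1.16·13.9) = 0.006047 K/W
  R_conv,out = 1/(hA) = 1/(22.7·13.9) = 0.003169 K/W
R_magnesite brick = ΣR − ΣR_known = 0.01167 − 0.009734 = 0.001936 K/W
L/(kA) = 0.001936 ⇒ k = 0.120/(0.001936·13.9) = 4.46 W/m·K

k = 4.46 W/m·K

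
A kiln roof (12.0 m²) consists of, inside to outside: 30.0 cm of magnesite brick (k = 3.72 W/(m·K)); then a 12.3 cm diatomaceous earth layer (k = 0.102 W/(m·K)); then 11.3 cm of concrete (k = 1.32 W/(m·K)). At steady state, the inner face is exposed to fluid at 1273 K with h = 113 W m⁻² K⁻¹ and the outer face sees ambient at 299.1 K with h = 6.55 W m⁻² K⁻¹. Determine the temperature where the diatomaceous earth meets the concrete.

T = 450 K

Resistance network (inner→outer):
  R_conv,in = 1/(hA) = 1/(113·12.0) = 7.375×10^-4 K/W
  R_magnesite brick = L/(kA) = 0.300/(3.72·12.0) = 0.006720 K/W
  R_diatomaceous earth = L/(kA) = 0.123/(0.102·12.0) = 0.1005 K/W
  R_concrete = L/(kA) = 0.113/(1.32·12.0) = 0.007134 K/W
  R_conv,out = 1/(hA) = 1/(6.55·12.0) = 0.01272 K/W
ΣR = 7.375×10^-4 + 0.006720 + 0.1005 + 0.007134 + 0.01272 = 0.1278 K/W
Q = ΔT/ΣR = (1273 K − 299.1 K)/0.1278 = 7621 W
From the inner boundary to the diatomaceous earth/concrete interface, ΣR_partial = 0.1080 K/W.
T_interface = T_in − Q·ΣR_partial = 1273 K − (7621)(0.1080) = 450 K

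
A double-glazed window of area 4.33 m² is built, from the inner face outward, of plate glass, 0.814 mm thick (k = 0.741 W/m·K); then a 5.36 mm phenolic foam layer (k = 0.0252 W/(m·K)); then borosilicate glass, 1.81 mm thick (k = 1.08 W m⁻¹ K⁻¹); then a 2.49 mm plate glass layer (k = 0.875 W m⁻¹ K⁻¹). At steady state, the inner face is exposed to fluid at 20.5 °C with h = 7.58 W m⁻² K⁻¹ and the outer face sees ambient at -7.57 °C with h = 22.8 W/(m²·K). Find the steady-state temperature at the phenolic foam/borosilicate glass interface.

Treat each layer as a resistance in series:
  R_conv,in = 1/(hA) = 1/(7.58·4.33) = 0.03047 K/W
  R_plate glass = L/(kA) = 8.14×10^-4/(0.741·4.33) = 2.537×10^-4 K/W
  R_phenolic foam = L/(kA) = 0.00536/(0.0252·4.33) = 0.04912 K/W
  R_borosilicate glass = L/(kA) = 0.00181/(1.08·4.33) = 3.870×10^-4 K/W
  R_plate glass = L/(kA) = 0.00249/(0.875·4.33) = 6.572×10^-4 K/W
  R_conv,out = 1/(hA) = 1/(22.8·4.33) = 0.01013 K/W
ΣR = 0.03047 + 2.537×10^-4 + 0.04912 + 3.870×10^-4 + 6.572×10^-4 + 0.01013 = 0.09102 K/W
Q = ΔT/ΣR = (20.5 °C − -7.57 °C)/0.09102 = 308.4 W
From the inner boundary to the phenolic foam/borosilicate glass interface, ΣR_partial = 0.07984 K/W.
T_interface = T_in − Q·ΣR_partial = 20.5 °C − (308.4)(0.07984) = -4.12 °C

T = -4.12 °C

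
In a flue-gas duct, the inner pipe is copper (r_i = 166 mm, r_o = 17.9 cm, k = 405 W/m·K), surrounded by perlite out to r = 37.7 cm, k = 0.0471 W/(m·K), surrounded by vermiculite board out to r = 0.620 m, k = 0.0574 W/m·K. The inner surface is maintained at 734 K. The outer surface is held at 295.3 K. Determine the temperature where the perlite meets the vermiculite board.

Resistance network (inner→outer):
  R'_copper = ln(0.179/0.166)/(2πk) = 0.07540/(2π·405) = 2.963×10^-5 m·K/W
  R'_perlite = ln(0.377/0.179)/(2πk) = 0.7449/(2π·0.0471) = 2.517 m·K/W
  R'_vermiculite board = ln(0.620/0.377)/(2πk) = 0.4975/(2π·0.0574) = 1.379 m·K/W
ΣR = 2.963×10^-5 + 2.517 + 1.379 = 3.896 m·K/W
Q' = ΔT/ΣR = (734 K − 295.3 K)/3.896 = 112.6 W/m
From the inner boundary to the perlite/vermiculite board interface, ΣR_partial = 2.517 m·K/W.
T_interface = T_in − Q'·ΣR_partial = 734 K − (112.6)(2.517) = 451 K

T = 451 K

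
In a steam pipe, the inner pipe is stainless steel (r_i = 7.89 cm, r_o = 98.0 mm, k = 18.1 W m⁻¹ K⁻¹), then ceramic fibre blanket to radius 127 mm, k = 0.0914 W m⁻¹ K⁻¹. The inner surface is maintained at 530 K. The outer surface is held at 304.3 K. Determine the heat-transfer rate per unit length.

Q' = 498 W/m

Treat each layer as a resistance in series:
  R'_stainless steel = ln(0.0980/0.0789)/(2πk) = 0.2168/(2π·18.1) = 0.001906 m·K/W
  R'_ceramic fibre blanket = ln(0.127/0.0980)/(2πk) = 0.2592/(2π·0.0914) = 0.4514 m·K/W
ΣR = 0.001906 + 0.4514 = 0.4533 m·K/W
Q' = ΔT/ΣR = (530 K − 304.3 K)/0.4533 = 498 W/m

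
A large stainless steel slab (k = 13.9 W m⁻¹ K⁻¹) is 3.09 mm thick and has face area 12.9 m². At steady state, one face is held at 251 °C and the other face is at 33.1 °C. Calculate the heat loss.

Q = 12600 kW

Q = kA·ΔT/L = 13.9 × 12.9 × |251 °C − 33.1 °C| / 0.00309 = 1.26×10^7 W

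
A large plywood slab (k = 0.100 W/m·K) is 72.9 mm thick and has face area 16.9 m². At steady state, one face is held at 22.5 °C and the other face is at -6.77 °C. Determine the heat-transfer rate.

Q = 679 W

Q = kA·ΔT/L = 0.100 × 16.9 × |22.5 °C − -6.77 °C| / 0.0729 = 679 W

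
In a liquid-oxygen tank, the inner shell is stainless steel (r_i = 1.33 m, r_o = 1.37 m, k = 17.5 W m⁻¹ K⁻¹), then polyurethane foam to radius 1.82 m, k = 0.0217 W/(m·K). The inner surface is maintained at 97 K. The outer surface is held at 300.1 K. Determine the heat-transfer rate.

Series thermal resistances, inner to outer:
  R_stainless steel = (1/1.33 − 1/1.37)/(4πk) = 0.02195/(4π·17.5) = 9.983×10^-5 K/W
  R_polyurethane foam = (1/1.37 − 1/1.82)/(4πk) = 0.1805/(4π·0.0217) = 0.6618 K/W
ΣR = 9.983×10^-5 + 0.6618 = 0.6619 K/W
Q = ΔT/ΣR = (97 K − 300.1 K)/0.6619 = -307 W
(Negative Q ⇒ heat flows inward; heat gain = 307 W.)

Q = 307 W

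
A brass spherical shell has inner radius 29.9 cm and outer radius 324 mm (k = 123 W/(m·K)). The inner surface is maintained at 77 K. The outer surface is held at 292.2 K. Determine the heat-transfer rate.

Q = 4πk·ΔT/(1/r₁ − 1/r₂) = 4π × 123 × 215.2 / (1/0.299 − 1/0.324) = 1.29×10^6 W

Q = 1290 kW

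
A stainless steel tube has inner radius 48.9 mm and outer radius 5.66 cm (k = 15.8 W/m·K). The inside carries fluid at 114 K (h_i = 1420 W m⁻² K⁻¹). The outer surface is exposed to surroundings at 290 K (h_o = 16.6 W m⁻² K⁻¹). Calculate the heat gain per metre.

Q' = 1020 W/m

Series thermal resistances, inner to outer:
  R'_conv,in = 1/(2πr h) = 1/(2π·0.0489·1420) = 0.002292 m·K/W
  R'_stainless steel = ln(0.0566/0.0489)/(2πk) = 0.1462/(2π·15.8) = 0.001473 m·K/W
  R'_conv,out = 1/(2πr h) = 1/(2π·0.0566·16.6) = 0.1694 m·K/W
ΣR = 0.002292 + 0.001473 + 0.1694 = 0.1732 m·K/W
Q' = ΔT/ΣR = (114 K − 290 K)/0.1732 = -1020 W/m
(Negative Q' ⇒ heat flows inward; heat gain = 1020 W/m.)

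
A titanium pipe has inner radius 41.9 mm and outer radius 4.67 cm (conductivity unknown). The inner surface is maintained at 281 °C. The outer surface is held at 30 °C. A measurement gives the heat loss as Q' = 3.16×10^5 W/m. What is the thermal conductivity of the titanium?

ΣR = ΔT/Q' = |281 − 30|/3.16×10^5 = 7.943×10^-4 m·K/W
ln(r₂/r₁)/(2πk) = 7.943×10^-4 ⇒ k = 0.1085/(2π·7.943×10^-4) = 21.7 W/m·K

k = 21.7 W/m·K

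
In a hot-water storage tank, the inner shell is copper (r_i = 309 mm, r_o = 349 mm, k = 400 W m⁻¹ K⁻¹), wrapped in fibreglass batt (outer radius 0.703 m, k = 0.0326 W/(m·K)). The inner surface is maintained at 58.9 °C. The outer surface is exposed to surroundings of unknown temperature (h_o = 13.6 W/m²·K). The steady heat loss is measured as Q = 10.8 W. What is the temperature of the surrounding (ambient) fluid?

Series resistances:
  R_copper = (1/0.309 − 1/0.349)/(4πk) = 0.3709/(4π·400) = 7.379×10^-5 K/W
  R_fibreglass batt = (1/0.349 − 1/0.703)/(4πk) = 1.443/(4π·0.0326) = 3.522 K/W
  R_conv,out = 1/(4πr²h) = 1/(4π·0.703²·13.6) = 0.01184 K/W
ΣR = 3.534 K/W
ΔT = Q·ΣR = 10.8 × 3.534 = 38.17 K
Heat flows outward, so T_out = T_in − ΔT = 58.9 − 38.17 = 20.7 °C

T_out = 20.7 °C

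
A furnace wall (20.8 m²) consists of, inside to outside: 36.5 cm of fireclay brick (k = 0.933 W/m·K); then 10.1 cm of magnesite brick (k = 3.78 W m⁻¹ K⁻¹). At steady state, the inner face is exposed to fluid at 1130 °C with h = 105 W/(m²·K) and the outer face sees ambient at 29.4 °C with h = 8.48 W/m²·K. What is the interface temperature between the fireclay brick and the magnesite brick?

T = 321 °C

Series thermal resistances, inner to outer:
  R_conv,in = 1/(hA) = 1/(105·20.8) = 4.579×10^-4 K/W
  R_fireclay brick = L/(kA) = 0.365/(0.933·20.8) = 0.01881 K/W
  R_magnesite brick = L/(kA) = 0.101/(3.78·20.8) = 0.001285 K/W
  R_conv,out = 1/(hA) = 1/(8.48·20.8) = 0.005669 K/W
ΣR = 4.579×10^-4 + 0.01881 + 0.001285 + 0.005669 = 0.02622 K/W
Q = ΔT/ΣR = (1130 °C − 29.4 °C)/0.02622 = 41980 W
From the inner boundary to the fireclay brick/magnesite brick interface, ΣR_partial = 0.01927 K/W.
T_interface = T_in − Q·ΣR_partial = 1130 °C − (41980)(0.01927) = 321 °C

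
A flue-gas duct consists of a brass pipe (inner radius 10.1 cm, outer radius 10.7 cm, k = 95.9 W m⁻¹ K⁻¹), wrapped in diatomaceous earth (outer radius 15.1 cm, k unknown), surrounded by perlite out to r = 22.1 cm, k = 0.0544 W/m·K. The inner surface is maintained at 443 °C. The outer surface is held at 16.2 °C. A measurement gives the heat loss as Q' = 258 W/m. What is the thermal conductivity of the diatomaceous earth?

k = 0.102 W/m·K

ΣR = ΔT/Q' = |443 − 16.2|/258 = 1.654 m·K/W
Known resistances:
  R'_brass = ln(0.107/0.101)/(2πk) = 0.05771/(2π·95.9) = 9.577×10^-5 m·K/W
  R'_perlite = ln(0.221/0.151)/(2πk) = 0.3809/(2π·0.0544) = 1.114 m·K/W
R_diatomaceous earth = ΣR − ΣR_known = 1.654 − 1.114 = 0.5400 m·K/W
ln(r₂/r₁)/(2πk) = 0.5400 ⇒ k = 0.3445/(2π·0.5400) = 0.102 W/m·K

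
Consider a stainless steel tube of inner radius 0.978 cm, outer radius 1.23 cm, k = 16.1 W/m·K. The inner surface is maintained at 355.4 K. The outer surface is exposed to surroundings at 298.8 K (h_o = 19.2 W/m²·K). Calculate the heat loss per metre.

Q' = 83.7 W/m

Treat each layer as a resistance in series:
  R'_stainless steel = ln(0.0123/0.00978)/(2πk) = 0.2293/(2π·16.1) = 0.002266 m·K/W
  R'_conv,out = 1/(2πr h) = 1/(2π·0.0123·19.2) = 0.6739 m·K/W
ΣR = 0.002266 + 0.6739 = 0.6762 m·K/W
Q' = ΔT/ΣR = (355.4 K − 298.8 K)/0.6762 = 83.7 W/m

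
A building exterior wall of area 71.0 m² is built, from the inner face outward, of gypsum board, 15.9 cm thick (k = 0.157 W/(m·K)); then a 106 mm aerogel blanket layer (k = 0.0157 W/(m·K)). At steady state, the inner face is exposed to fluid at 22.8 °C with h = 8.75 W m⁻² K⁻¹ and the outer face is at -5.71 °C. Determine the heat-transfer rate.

Resistance network (inner→outer):
  R_conv,in = 1/(hA) = 1/(8.75·71.0) = 0.001610 K/W
  R_gypsum board = L/(kA) = 0.159/(0.157·71.0) = 0.01426 K/W
  R_aerogel blanket = L/(kA) = 0.106/(0.0157·71.0) = 0.09509 K/W
ΣR = 0.001610 + 0.01426 + 0.09509 = 0.1110 K/W
Q = ΔT/ΣR = (22.8 °C − -5.71 °C)/0.1110 = 257 W

Q = 257 W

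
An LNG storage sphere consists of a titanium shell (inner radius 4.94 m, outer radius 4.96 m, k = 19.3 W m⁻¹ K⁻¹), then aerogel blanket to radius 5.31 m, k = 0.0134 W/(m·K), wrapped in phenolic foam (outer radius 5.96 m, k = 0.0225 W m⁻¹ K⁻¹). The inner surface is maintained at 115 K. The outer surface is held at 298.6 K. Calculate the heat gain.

Q = 1210 W

Series thermal resistances, inner to outer:
  R_titanium = (1/4.94 − 1/4.96)/(4πk) = 8.162×10^-4/(4π·19.3) = 3.366×10^-6 K/W
  R_aerogel blanket = (1/4.96 − 1/5.31)/(4πk) = 0.01329/(4π·0.0134) = 0.07892 K/W
  R_phenolic foam = (1/5.31 − 1/5.96)/(4πk) = 0.02054/(4π·0.0225) = 0.07264 K/W
ΣR = 3.366×10^-6 + 0.07892 + 0.07264 = 0.1516 K/W
Q = ΔT/ΣR = (115 K − 298.6 K)/0.1516 = -1210 W
(Negative Q ⇒ heat flows inward; heat gain = 1210 W.)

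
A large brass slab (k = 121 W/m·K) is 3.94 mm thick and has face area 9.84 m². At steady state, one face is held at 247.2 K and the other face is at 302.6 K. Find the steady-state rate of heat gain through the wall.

Q = 16700 kW

Q = kA·ΔT/L = 121 × 9.84 × |247.2 K − 302.6 K| / 0.00394 = 1.67×10^7 W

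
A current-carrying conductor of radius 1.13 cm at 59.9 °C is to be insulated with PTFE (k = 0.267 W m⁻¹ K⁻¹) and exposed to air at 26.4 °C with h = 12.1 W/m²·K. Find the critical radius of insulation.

For a cylinder, r_cr = k_ins/h = 0.267/12.1 = 0.0221 m = 2.21 cm

r_cr = 2.21 cm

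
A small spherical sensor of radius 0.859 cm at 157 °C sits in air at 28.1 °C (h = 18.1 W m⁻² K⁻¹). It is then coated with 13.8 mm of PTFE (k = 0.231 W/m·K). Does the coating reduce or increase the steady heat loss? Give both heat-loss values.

Critical radius for a sphere: r_cr = 2k/h = 0.0255 m = 2.55 cm.
Outer radius after coating: r₂ = 0.00859 + 0.0138 = 0.02239 m.
Since r₁ < r_cr and r₂ ≤ r_cr, the coating moves toward the maximum at r_cr — heat loss rises.
Bare: R = 1/(4πr₁²h) = 59.58 K/W; Q = 128.9/59.58 = 2.16 W.
Coated: R = R_cond + R_conv = 33.49 K/W; Q = 128.9/33.49 = 3.85 W.

increases: 2.16 → 3.85 W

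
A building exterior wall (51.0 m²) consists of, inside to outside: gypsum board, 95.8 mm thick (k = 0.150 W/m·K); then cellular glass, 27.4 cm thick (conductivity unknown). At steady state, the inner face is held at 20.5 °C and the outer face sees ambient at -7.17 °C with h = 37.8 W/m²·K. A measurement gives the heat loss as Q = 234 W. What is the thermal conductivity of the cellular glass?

k = 0.0511 W/m·K

ΣR = ΔT/Q = |20.5 − -7.17|/234 = 0.1182 K/W
Known resistances:
  R_gypsum board = L/(kA) = 0.0958/(0.150·51.0) = 0.01252 K/W
  R_conv,out = 1/(hA) = 1/(37.8·51.0) = 5.187×10^-4 K/W
R_cellular glass = ΣR − ΣR_known = 0.1182 − 0.01304 = 0.1052 K/W
L/(kA) = 0.1052 ⇒ k = 0.274/(0.1052·51.0) = 0.0511 W/m·K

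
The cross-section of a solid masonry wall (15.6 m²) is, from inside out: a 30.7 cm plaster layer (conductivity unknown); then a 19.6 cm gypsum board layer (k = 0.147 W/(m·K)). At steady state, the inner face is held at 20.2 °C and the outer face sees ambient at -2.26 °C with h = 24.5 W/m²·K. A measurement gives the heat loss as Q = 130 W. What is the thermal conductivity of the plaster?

k = 0.232 W/m·K

ΣR = ΔT/Q = |20.2 − -2.26|/130 = 0.1728 K/W
Known resistances:
  R_gypsum board = L/(kA) = 0.196/(0.147·15.6) = 0.08547 K/W
  R_conv,out = 1/(hA) = 1/(24.5·15.6) = 0.002616 K/W
R_plaster = ΣR − ΣR_known = 0.1728 − 0.08809 = 0.08471 K/W
L/(kA) = 0.08471 ⇒ k = 0.307/(0.08471·15.6) = 0.232 W/m·K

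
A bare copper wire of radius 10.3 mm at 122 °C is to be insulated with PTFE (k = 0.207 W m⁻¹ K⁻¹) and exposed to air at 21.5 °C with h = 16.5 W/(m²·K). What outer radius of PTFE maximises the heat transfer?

r_cr = 1.25 cm

For a cylinder, r_cr = k_ins/h = 0.207/16.5 = 0.0125 m = 1.25 cm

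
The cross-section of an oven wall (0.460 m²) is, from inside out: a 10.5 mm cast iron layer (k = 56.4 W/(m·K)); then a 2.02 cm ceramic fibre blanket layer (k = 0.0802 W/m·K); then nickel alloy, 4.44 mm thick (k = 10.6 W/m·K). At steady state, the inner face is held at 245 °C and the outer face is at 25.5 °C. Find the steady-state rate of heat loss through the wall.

Series thermal resistances, inner to outer:
  R_cast iron = L/(kA) = 0.0105/(56.4·0.460) = 4.047×10^-4 K/W
  R_ceramic fibre blanket = L/(kA) = 0.0202/(0.0802·0.460) = 0.5475 K/W
  R_nickel alloy = L/(kA) = 0.00444/(10.6·0.460) = 9.106×10^-4 K/W
ΣR = 4.047×10^-4 + 0.5475 + 9.106×10^-4 = 0.5488 K/W
Q = ΔT/ΣR = (245 °C − 25.5 °C)/0.5488 = 400 W

Q = 400 W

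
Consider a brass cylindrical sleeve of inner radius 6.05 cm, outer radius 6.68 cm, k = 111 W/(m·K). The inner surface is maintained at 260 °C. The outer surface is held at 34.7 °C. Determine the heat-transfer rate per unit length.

Q' = 2πk·ΔT/ln(r₂/r₁) = 2π × 111 × 225.3 / ln(0.0668/0.0605) = 1.59×10^6 W/m

Q' = 1.59×10^6 W/m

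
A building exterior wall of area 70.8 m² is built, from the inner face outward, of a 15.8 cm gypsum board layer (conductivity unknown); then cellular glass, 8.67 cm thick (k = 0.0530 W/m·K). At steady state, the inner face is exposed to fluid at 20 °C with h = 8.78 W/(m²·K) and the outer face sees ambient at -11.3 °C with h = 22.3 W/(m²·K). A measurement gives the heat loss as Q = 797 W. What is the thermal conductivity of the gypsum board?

k = 0.160 W/m·K

ΣR = ΔT/Q = |20 − -11.3|/797 = 0.03927 K/W
Known resistances:
  R_conv,in = 1/(hA) = 1/(8.78·70.8) = 0.001609 K/W
  R_cellular glass = L/(kA) = 0.0867/(0.0530·70.8) = 0.02311 K/W
  R_conv,out = 1/(hA) = 1/(22.3·70.8) = 6.334×10^-4 K/W
R_gypsum board = ΣR − ΣR_known = 0.03927 − 0.02535 = 0.01392 K/W
L/(kA) = 0.01392 ⇒ k = 0.158/(0.01392·70.8) = 0.160 W/m·K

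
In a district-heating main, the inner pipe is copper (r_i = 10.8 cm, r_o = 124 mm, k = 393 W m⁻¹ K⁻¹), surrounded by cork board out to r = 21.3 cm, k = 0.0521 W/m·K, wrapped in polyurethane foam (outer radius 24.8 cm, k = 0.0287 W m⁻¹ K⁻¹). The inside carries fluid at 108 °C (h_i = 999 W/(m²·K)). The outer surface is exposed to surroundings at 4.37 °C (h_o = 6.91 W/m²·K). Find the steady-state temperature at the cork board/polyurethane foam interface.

T = 41.8 °C

Treat each layer as a resistance in series:
  R'_conv,in = 1/(2πr h) = 1/(2π·0.108·999) = 0.001475 m·K/W
  R'_copper = ln(0.124/0.108)/(2πk) = 0.1382/(2π·393) = 5.595×10^-5 m·K/W
  R'_cork board = ln(0.213/0.124)/(2πk) = 0.5410/(2π·0.0521) = 1.653 m·K/W
  R'_polyurethane foam = ln(0.248/0.213)/(2πk) = 0.1521/(2π·0.0287) = 0.8437 m·K/W
  R'_conv,out = 1/(2πr h) = 1/(2π·0.248·6.91) = 0.09287 m·K/W
ΣR = 0.001475 + 5.595×10^-5 + 1.653 + 0.8437 + 0.09287 = 2.591 m·K/W
Q' = ΔT/ΣR = (108 °C − 4.37 °C)/2.591 = 40.00 W/m
From the inner boundary to the cork board/polyurethane foam interface, ΣR_partial = 1.655 m·K/W.
T_interface = T_in − Q'·ΣR_partial = 108 °C − (40.00)(1.655) = 41.8 °C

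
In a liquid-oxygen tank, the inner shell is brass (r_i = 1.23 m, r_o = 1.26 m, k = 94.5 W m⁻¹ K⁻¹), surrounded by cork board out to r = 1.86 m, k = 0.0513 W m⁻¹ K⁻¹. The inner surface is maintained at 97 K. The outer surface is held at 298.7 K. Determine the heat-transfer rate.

Series thermal resistances, inner to outer:
  R_brass = (1/1.23 − 1/1.26)/(4πk) = 0.01936/(4π·94.5) = 1.630×10^-5 K/W
  R_cork board = (1/1.26 − 1/1.86)/(4πk) = 0.2560/(4π·0.0513) = 0.3971 K/W
ΣR = 1.630×10^-5 + 0.3971 = 0.3971 K/W
Q = ΔT/ΣR = (97 K − 298.7 K)/0.3971 = -508 W
(Negative Q ⇒ heat flows inward; heat gain = 508 W.)

Q = 508 W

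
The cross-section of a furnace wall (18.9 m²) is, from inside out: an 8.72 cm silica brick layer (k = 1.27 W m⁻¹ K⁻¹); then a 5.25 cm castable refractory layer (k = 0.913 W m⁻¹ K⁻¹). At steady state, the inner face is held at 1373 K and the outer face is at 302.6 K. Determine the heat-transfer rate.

Q = 160 kW

Resistance network (inner→outer):
  R_silica brick = L/(kA) = 0.0872/(1.27·18.9) = 0.003633 K/W
  R_castable refractory = L/(kA) = 0.0525/(0.913·18.9) = 0.003042 K/W
ΣR = 0.003633 + 0.003042 = 0.006675 K/W
Q = ΔT/ΣR = (1373 K − 302.6 K)/0.006675 = 1.60×10^5 W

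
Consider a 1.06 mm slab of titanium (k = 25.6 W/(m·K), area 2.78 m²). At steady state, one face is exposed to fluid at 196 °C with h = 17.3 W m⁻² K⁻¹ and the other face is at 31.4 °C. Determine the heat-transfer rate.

Treat each layer as a resistance in series:
  R_conv,in = 1/(hA) = 1/(17.3·2.78) = 0.02079 K/W
  R_titanium = L/(kA) = 0.00106/(25.6·2.78) = 1.489×10^-5 K/W
ΣR = 0.02079 + 1.489×10^-5 = 0.02080 K/W
Q = ΔT/ΣR = (196 °C − 31.4 °C)/0.02080 = 7910 W

Q = 7.91 kW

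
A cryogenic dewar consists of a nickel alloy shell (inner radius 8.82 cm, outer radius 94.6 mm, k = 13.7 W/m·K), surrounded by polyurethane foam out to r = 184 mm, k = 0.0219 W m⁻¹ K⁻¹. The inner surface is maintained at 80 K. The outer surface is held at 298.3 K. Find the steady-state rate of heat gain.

Q = 11.7 W

Treat each layer as a resistance in series:
  R_nickel alloy = (1/0.0882 − 1/0.0946)/(4πk) = 0.7670/(4π·13.7) = 0.004455 K/W
  R_polyurethane foam = (1/0.0946 − 1/0.184)/(4πk) = 5.136/(4π·0.0219) = 18.66 K/W
ΣR = 0.004455 + 18.66 = 18.66 K/W
Q = ΔT/ΣR = (80 K − 298.3 K)/18.66 = -11.7 W
(Negative Q ⇒ heat flows inward; heat gain = 11.7 W.)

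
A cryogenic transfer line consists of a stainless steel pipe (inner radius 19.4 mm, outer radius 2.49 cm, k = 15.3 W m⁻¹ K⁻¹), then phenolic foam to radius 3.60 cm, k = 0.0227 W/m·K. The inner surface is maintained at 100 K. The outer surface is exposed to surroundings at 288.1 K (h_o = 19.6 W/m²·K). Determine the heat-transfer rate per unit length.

Q' = 66.9 W/m

Resistance network (inner→outer):
  R'_stainless steel = ln(0.0249/0.0194)/(2πk) = 0.2496/(2π·15.3) = 0.002596 m·K/W
  R'_phenolic foam = ln(0.0360/0.0249)/(2πk) = 0.3687/(2π·0.0227) = 2.585 m·K/W
  R'_conv,out = 1/(2πr h) = 1/(2π·0.0360·19.6) = 0.2256 m·K/W
ΣR = 0.002596 + 2.585 + 0.2256 = 2.813 m·K/W
Q' = ΔT/ΣR = (100 K − 288.1 K)/2.813 = -66.9 W/m
(Negative Q' ⇒ heat flows inward; heat gain = 66.9 W/m.)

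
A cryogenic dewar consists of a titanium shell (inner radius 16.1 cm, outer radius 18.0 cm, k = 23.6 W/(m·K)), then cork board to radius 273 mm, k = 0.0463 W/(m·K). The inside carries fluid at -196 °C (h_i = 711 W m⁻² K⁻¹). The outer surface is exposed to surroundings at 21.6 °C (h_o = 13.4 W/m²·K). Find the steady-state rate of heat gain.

Q = 65.2 W

Treat each layer as a resistance in series:
  R_conv,in = 1/(4πr²h) = 1/(4π·0.161²·711) = 0.004318 K/W
  R_titanium = (1/0.161 − 1/0.180)/(4πk) = 0.6556/(4π·23.6) = 0.002211 K/W
  R_cork board = (1/0.180 − 1/0.273)/(4πk) = 1.893/(4π·0.0463) = 3.253 K/W
  R_conv,out = 1/(4πr²h) = 1/(4π·0.273²·13.4) = 0.07968 K/W
ΣR = 0.004318 + 0.002211 + 3.253 + 0.07968 = 3.339 K/W
Q = ΔT/ΣR = (-196 °C − 21.6 °C)/3.339 = -65.2 W
(Negative Q ⇒ heat flows inward; heat gain = 65.2 W.)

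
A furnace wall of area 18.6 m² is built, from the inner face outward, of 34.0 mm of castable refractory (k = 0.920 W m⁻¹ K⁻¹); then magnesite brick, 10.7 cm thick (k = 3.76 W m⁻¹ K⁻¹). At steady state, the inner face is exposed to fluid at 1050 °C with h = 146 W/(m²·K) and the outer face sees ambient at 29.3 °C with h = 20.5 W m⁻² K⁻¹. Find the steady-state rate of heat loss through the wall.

Q = 157 kW

Series thermal resistances, inner to outer:
  R_conv,in = 1/(hA) = 1/(146·18.6) = 3.682×10^-4 K/W
  R_castable refractory = L/(kA) = 0.0340/(0.920·18.6) = 0.001987 K/W
  R_magnesite brick = L/(kA) = 0.107/(3.76·18.6) = 0.001530 K/W
  R_conv,out = 1/(hA) = 1/(20.5·18.6) = 0.002623 K/W
ΣR = 3.682×10^-4 + 0.001987 + 0.001530 + 0.002623 = 0.006508 K/W
Q = ΔT/ΣR = (1050 °C − 29.3 °C)/0.006508 = 1.57×10^5 W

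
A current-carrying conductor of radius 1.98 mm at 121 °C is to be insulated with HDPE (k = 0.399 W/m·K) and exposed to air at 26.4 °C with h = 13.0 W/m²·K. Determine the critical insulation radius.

For a cylinder, r_cr = k_ins/h = 0.399/13.0 = 0.0307 m = 3.07 cm

r_cr = 3.07 cm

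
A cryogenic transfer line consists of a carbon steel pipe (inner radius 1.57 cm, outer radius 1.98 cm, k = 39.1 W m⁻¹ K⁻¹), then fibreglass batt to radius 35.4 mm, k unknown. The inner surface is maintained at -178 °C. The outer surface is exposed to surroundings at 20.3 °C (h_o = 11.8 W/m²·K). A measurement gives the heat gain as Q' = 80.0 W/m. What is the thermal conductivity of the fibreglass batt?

ΣR = ΔT/Q' = |-178 − 20.3|/80.0 = 2.479 m·K/W
Known resistances:
  R'_carbon steel = ln(0.0198/0.0157)/(2πk) = 0.2320/(2π·39.1) = 9.444×10^-4 m·K/W
  R'_conv,out = 1/(2πr h) = 1/(2π·0.0354·11.8) = 0.3810 m·K/W
R_fibreglass batt = ΣR − ΣR_known = 2.479 − 0.3819 = 2.097 m·K/W
ln(r₂/r₁)/(2πk) = 2.097 ⇒ k = 0.5810/(2π·2.097) = 0.0441 W/m·K

k = 0.0441 W/m·K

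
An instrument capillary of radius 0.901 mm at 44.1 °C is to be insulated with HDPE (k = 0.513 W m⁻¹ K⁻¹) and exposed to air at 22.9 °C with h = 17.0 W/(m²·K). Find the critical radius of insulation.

r_cr = 3.02 cm

For a cylinder, r_cr = k_ins/h = 0.513/17.0 = 0.0302 m = 3.02 cm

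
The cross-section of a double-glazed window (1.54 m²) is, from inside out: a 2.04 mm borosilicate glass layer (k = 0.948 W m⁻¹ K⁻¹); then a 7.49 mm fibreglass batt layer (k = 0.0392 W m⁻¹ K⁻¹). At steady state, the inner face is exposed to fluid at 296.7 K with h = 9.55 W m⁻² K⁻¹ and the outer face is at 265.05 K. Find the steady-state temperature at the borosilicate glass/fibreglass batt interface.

T = 285.3 K

Treat each layer as a resistance in series:
  R_conv,in = 1/(hA) = 1/(9.55·1.54) = 0.06799 K/W
  R_borosilicate glass = L/(kA) = 0.00204/(0.948·1.54) = 0.001397 K/W
  R_fibreglass batt = L/(kA) = 0.00749/(0.0392·1.54) = 0.1241 K/W
ΣR = 0.06799 + 0.001397 + 0.1241 = 0.1935 K/W
Q = ΔT/ΣR = (296.7 K − 265.05 K)/0.1935 = 163.6 W
From the inner boundary to the borosilicate glass/fibreglass batt interface, ΣR_partial = 0.06939 K/W.
T_interface = T_in − Q·ΣR_partial = 296.7 K − (163.6)(0.06939) = 285.3 K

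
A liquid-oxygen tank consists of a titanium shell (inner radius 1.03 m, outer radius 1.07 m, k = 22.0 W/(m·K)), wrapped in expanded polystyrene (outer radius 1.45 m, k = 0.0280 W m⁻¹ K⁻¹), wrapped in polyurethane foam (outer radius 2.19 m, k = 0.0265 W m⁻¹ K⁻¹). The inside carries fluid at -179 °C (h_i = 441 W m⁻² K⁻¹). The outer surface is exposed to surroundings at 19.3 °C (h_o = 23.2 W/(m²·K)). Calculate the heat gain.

Q = 142 W

Treat each layer as a resistance in series:
  R_conv,in = 1/(4πr²h) = 1/(4π·1.03²·441) = 1.701×10^-4 K/W
  R_titanium = (1/1.03 − 1/1.07)/(4πk) = 0.03629/(4π·22.0) = 1.313×10^-4 K/W
  R_expanded polystyrene = (1/1.07 − 1/1.45)/(4πk) = 0.2449/(4π·0.0280) = 0.6961 K/W
  R_polyurethane foam = (1/1.45 − 1/2.19)/(4πk) = 0.2330/(4π·0.0265) = 0.6998 K/W
  R_conv,out = 1/(4πr²h) = 1/(4π·2.19²·23.2) = 7.152×10^-4 K/W
ΣR = 1.701×10^-4 + 1.313×10^-4 + 0.6961 + 0.6998 + 7.152×10^-4 = 1.397 K/W
Q = ΔT/ΣR = (-179 °C − 19.3 °C)/1.397 = -142 W
(Negative Q ⇒ heat flows inward; heat gain = 142 W.)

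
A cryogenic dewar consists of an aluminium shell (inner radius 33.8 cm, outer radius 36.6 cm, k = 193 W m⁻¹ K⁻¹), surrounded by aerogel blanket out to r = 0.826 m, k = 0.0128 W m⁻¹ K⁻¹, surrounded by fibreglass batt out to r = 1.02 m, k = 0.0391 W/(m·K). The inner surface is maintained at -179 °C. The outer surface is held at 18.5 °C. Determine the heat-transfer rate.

Q = 19.9 W

Resistance network (inner→outer):
  R_aluminium = (1/0.338 − 1/0.366)/(4πk) = 0.2263/(4π·193) = 9.332×10^-5 K/W
  R_aerogel blanket = (1/0.366 − 1/0.826)/(4πk) = 1.522/(4π·0.0128) = 9.460 K/W
  R_fibreglass batt = (1/0.826 − 1/1.02)/(4πk) = 0.2303/(4π·0.0391) = 0.4686 K/W
ΣR = 9.332×10^-5 + 9.460 + 0.4686 = 9.929 K/W
Q = ΔT/ΣR = (-179 °C − 18.5 °C)/9.929 = -19.9 W
(Negative Q ⇒ heat flows inward; heat gain = 19.9 W.)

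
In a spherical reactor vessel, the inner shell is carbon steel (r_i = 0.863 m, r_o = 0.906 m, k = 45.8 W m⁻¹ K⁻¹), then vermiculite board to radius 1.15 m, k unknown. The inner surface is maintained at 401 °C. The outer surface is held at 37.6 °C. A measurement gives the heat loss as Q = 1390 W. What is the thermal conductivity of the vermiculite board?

k = 0.0713 W/m·K

ΣR = ΔT/Q = |401 − 37.6|/1390 = 0.2614 K/W
Known resistances:
  R_carbon steel = (1/0.863 − 1/0.906)/(4πk) = 0.05500/(4π·45.8) = 9.556×10^-5 K/W
R_vermiculite board = ΣR − ΣR_known = 0.2614 − 9.556×10^-5 = 0.2613 K/W
(1/r₁−1/r₂)/(4πk) = 0.2613 ⇒ k = 0.2342/(4π·0.2613) = 0.0713 W/m·K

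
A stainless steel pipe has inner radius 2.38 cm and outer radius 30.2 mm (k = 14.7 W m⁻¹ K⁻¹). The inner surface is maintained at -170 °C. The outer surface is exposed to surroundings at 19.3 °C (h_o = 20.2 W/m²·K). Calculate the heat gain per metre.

Q' = 718 W/m

Series thermal resistances, inner to outer:
  R'_stainless steel = ln(0.0302/0.0238)/(2πk) = 0.2382/(2π·14.7) = 0.002578 m·K/W
  R'_conv,out = 1/(2πr h) = 1/(2π·0.0302·20.2) = 0.2609 m·K/W
ΣR = 0.002578 + 0.2609 = 0.2635 m·K/W
Q' = ΔT/ΣR = (-170 °C − 19.3 °C)/0.2635 = -718 W/m
(Negative Q' ⇒ heat flows inward; heat gain = 718 W/m.)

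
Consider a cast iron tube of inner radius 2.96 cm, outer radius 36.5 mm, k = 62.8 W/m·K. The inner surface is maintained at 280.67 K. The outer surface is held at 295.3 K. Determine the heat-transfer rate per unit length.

Q' = 2πk·ΔT/ln(r₂/r₁) = 2π × 62.8 × 14.63 / ln(0.0365/0.0296) = 27500 W/m

Q' = 27500 W/m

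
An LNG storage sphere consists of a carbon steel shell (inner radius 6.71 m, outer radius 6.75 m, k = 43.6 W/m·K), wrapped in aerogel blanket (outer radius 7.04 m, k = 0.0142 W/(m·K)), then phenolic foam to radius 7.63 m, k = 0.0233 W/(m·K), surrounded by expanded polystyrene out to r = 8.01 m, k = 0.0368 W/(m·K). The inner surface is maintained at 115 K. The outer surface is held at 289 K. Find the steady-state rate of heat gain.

Treat each layer as a resistance in series:
  R_carbon steel = (1/6.71 − 1/6.75)/(4πk) = 8.831×10^-4/(4π·43.6) = 1.612×10^-6 K/W
  R_aerogel blanket = (1/6.75 − 1/7.04)/(4πk) = 0.006103/(4π·0.0142) = 0.03420 K/W
  R_phenolic foam = (1/7.04 − 1/7.63)/(4πk) = 0.01098/(4π·0.0233) = 0.03751 K/W
  R_expanded polystyrene = (1/7.63 − 1/8.01)/(4πk) = 0.006218/(4π·0.0368) = 0.01345 K/W
ΣR = 1.612×10^-6 + 0.03420 + 0.03751 + 0.01345 = 0.08516 K/W
Q = ΔT/ΣR = (115 K − 289 K)/0.08516 = -2040 W
(Negative Q ⇒ heat flows inward; heat gain = 2040 W.)

Q = 2.04 kW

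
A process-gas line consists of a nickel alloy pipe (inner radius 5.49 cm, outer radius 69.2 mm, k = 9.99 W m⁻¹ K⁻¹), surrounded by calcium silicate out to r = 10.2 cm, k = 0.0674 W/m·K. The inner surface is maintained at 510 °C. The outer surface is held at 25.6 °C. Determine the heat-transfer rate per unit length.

Q' = 527 W/m

Treat each layer as a resistance in series:
  R'_nickel alloy = ln(0.0692/0.0549)/(2πk) = 0.2315/(2π·9.99) = 0.003688 m·K/W
  R'_calcium silicate = ln(0.102/0.0692)/(2πk) = 0.3880/(2π·0.0674) = 0.9161 m·K/W
ΣR = 0.003688 + 0.9161 = 0.9198 m·K/W
Q' = ΔT/ΣR = (510 °C − 25.6 °C)/0.9198 = 527 W/m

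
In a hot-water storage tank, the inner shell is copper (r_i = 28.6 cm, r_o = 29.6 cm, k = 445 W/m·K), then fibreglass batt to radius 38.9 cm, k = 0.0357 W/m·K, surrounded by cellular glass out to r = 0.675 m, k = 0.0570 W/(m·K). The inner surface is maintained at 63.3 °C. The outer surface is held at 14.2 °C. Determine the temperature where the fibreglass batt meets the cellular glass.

Resistance network (inner→outer):
  R_copper = (1/0.286 − 1/0.296)/(4πk) = 0.1181/(4π·445) = 2.112×10^-5 K/W
  R_fibreglass batt = (1/0.296 − 1/0.389)/(4πk) = 0.8077/(4π·0.0357) = 1.800 K/W
  R_cellular glass = (1/0.389 − 1/0.675)/(4πk) = 1.089/(4π·0.0570) = 1.521 K/W
ΣR = 2.112×10^-5 + 1.800 + 1.521 = 3.321 K/W
Q = ΔT/ΣR = (63.3 °C − 14.2 °C)/3.321 = 14.78 W
From the inner boundary to the fibreglass batt/cellular glass interface, ΣR_partial = 1.800 K/W.
T_interface = T_in − Q·ΣR_partial = 63.3 °C − (14.78)(1.800) = 36.7 °C

T = 36.7 °C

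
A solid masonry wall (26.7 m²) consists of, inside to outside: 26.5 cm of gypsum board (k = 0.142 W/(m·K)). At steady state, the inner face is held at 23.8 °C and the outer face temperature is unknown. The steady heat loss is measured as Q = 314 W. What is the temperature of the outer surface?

T_out = 1.85 °C

Series resistances:
  R_gypsum board = L/(kA) = 0.265/(0.142·26.7) = 0.06990 K/W
ΣR = 0.06990 K/W
ΔT = Q·ΣR = 314 × 0.06990 = 21.95 K
Heat flows outward, so T_out = T_in − ΔT = 23.8 − 21.95 = 1.85 °C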